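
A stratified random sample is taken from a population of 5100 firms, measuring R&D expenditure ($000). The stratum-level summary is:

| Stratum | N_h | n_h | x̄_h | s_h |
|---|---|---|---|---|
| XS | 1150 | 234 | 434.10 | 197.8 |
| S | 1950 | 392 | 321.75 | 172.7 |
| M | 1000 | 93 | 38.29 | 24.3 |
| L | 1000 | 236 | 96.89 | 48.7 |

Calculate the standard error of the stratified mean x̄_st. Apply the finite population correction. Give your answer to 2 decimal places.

SE(x̄_st) ≈ 4.02

V̂(x̄_st) = Σ W_h² (1 − n_h/N_h) s_h²/n_h, with W_h = N_h/N and N = 5100:
  stratum XS: (1150/5100)²·(1 − 234/1150)·197.8²/234 = 6.77157
  stratum S: (1950/5100)²·(1 − 392/1950)·172.7²/392 = 8.88711
  stratum M: (1000/5100)²·(1 − 93/1000)·24.3²/93 = 0.22141
  stratum L: (1000/5100)²·(1 − 236/1000)·48.7²/236 = 0.295188
V̂(x̄_st) = 16.1753
SE(x̄_st) = √16.1753 = 4.02185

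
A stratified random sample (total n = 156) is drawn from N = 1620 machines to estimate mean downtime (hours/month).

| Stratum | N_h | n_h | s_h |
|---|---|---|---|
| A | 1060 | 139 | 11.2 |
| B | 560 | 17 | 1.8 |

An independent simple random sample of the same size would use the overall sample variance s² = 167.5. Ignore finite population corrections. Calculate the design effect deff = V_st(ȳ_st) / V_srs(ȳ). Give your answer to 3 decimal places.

deff ≈ 0.381

V̂(ȳ_st) = Σ W_h² s_h²/n_h, with W_h = N_h/N and N = 1620:
  stratum A: (1060/1620)²·11.2²/139 = 0.38637
  stratum B: (560/1620)²·1.8²/17 = 0.0227741
V_st = 0.409144
V_srs = s²/n = 167.5/156 = 1.07372
deff = V_st / V_srs = 0.409144/1.07372 = 0.3811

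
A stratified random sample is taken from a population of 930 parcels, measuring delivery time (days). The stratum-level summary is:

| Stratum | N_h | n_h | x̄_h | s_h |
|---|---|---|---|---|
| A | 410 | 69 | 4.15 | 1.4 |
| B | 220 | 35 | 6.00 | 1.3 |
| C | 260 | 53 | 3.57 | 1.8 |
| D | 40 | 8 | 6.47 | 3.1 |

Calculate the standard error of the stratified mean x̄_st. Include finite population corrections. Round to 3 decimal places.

V̂(x̄_st) = Σ W_h² (1 − n_h/N_h) s_h²/n_h, with W_h = N_h/N and N = 930:
  stratum A: (410/930)²·(1 − 69/410)·1.4²/69 = 0.00459176
  stratum B: (220/930)²·(1 − 35/220)·1.3²/35 = 0.0022722
  stratum C: (260/930)²·(1 − 53/260)·1.8²/53 = 0.00380406
  stratum D: (40/930)²·(1 − 8/40)·3.1²/8 = 0.00177778
V̂(x̄_st) = 0.0124458
SE(x̄_st) = √0.0124458 = 0.111561

SE(x̄_st) ≈ 0.112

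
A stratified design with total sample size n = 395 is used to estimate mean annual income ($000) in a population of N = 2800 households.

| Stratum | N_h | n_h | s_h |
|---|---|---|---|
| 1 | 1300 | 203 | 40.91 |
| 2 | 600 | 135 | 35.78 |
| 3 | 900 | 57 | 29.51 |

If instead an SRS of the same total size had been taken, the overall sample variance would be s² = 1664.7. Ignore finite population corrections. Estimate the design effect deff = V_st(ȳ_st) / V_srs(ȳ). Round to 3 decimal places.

V̂(ȳ_st) = Σ W_h² s_h²/n_h, with W_h = N_h/N and N = 2800:
  stratum 1: (1300/2800)²·40.91²/203 = 1.77719
  stratum 2: (600/2800)²·35.78²/135 = 0.435445
  stratum 3: (900/2800)²·29.51²/57 = 1.57846
V_st = 3.79109
V_srs = s²/n = 1664.7/395 = 4.21443
deff = V_st / V_srs = 3.79109/4.21443 = 0.8995

deff ≈ 0.900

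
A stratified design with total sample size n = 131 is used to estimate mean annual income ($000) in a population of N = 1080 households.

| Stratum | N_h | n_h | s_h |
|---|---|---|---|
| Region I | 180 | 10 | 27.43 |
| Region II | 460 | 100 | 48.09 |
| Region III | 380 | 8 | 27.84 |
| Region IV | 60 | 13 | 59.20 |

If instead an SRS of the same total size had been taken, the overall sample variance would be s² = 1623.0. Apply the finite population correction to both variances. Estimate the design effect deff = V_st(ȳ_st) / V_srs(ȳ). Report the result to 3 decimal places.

V̂(ȳ_st) = Σ W_h² (1 − n_h/N_h) s_h²/n_h, with W_h = N_h/N and N = 1080:
  stratum Region I: (180/1080)²·(1 − 10/180)·27.43²/10 = 1.9739
  stratum Region II: (460/1080)²·(1 − 100/460)·48.09²/100 = 3.28339
  stratum Region III: (380/1080)²·(1 − 8/380)·27.84²/8 = 11.7416
  stratum Region IV: (60/1080)²·(1 − 13/60)·59.20²/13 = 0.651781
V_st = 17.6507
V_srs = (1 − 131/1080)·1623.0/131 = 10.8865
deff = V_st / V_srs = 17.6507/10.8865 = 1.6213

deff ≈ 1.621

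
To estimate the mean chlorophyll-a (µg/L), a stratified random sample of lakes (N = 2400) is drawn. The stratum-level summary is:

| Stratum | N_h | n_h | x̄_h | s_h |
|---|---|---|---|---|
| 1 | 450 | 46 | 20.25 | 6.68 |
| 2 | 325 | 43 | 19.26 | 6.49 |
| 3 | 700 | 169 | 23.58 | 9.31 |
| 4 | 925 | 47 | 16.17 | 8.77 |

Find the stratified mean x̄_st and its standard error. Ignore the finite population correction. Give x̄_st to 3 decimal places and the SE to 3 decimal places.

x̄_st ≈ 19.515, SE ≈ 0.582

x̄_st = Σ W_h x̄_h = (450·20.25 + 325·19.26 + 700·23.58 + 925·16.17)/2400 = 19.51469
V̂(x̄_st) = Σ W_h² s_h²/n_h, with W_h = N_h/N and N = 2400:
  stratum 1: (450/2400)²·6.68²/46 = 0.0341034
  stratum 2: (325/2400)²·6.49²/43 = 0.0179624
  stratum 3: (700/2400)²·9.31²/169 = 0.0436301
  stratum 4: (925/2400)²·8.77²/47 = 0.243087
V̂(x̄_st) = 0.338783
SE(x̄_st) = √0.338783 = 0.582051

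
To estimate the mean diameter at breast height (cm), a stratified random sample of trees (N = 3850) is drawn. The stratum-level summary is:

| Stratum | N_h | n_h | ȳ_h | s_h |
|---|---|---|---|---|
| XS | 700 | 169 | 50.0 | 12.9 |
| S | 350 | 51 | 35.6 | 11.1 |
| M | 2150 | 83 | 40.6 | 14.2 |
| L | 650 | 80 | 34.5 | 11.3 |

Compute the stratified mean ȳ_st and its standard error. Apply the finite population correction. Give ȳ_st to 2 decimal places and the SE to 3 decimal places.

ȳ_st ≈ 40.82, SE ≈ 0.900

ȳ_st = Σ W_h ȳ_h = (700·50.0 + 350·35.6 + 2150·40.6 + 650·34.5)/3850 = 40.82468
V̂(ȳ_st) = Σ W_h² (1 − n_h/N_h) s_h²/n_h, with W_h = N_h/N and N = 3850:
  stratum XS: (700/3850)²·(1 − 169/700)·12.9²/169 = 0.0246924
  stratum S: (350/3850)²·(1 − 51/350)·11.1²/51 = 0.0170566
  stratum M: (2150/3850)²·(1 − 83/2150)·14.2²/83 = 0.728377
  stratum L: (650/3850)²·(1 − 80/650)·11.3²/80 = 0.0398964
V̂(ȳ_st) = 0.810022
SE(ȳ_st) = √0.810022 = 0.900012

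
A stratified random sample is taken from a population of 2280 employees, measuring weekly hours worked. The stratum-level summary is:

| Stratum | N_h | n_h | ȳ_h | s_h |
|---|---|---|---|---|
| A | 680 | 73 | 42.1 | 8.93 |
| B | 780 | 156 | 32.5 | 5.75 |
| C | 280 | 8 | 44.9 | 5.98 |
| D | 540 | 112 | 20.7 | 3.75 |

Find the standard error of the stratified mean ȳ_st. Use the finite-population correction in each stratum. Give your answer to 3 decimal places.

V̂(ȳ_st) = Σ W_h² (1 − n_h/N_h) s_h²/n_h, with W_h = N_h/N and N = 2280:
  stratum A: (680/2280)²·(1 − 73/680)·8.93²/73 = 0.0867377
  stratum B: (780/2280)²·(1 − 156/780)·5.75²/156 = 0.0198436
  stratum C: (280/2280)²·(1 − 8/280)·5.98²/8 = 0.0654892
  stratum D: (540/2280)²·(1 − 112/540)·3.75²/112 = 0.00558229
V̂(ȳ_st) = 0.177653
SE(ȳ_st) = √0.177653 = 0.421489

SE(ȳ_st) ≈ 0.421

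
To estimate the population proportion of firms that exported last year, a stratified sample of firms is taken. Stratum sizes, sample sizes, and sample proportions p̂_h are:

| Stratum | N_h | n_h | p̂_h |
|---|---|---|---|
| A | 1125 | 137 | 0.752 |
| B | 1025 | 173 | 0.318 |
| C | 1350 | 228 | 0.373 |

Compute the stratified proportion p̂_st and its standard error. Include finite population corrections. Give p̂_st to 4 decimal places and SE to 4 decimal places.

N = 3500; stratum weights W_h = N_h/N.
p̂_st = Σ W_h p̂_h = (1125·0.752 + 1025·0.318 + 1350·0.373)/3500 = 0.47871
V̂(p̂_st) = Σ W_h² (1 − n_h/N_h) p̂_h(1−p̂_h)/(n_h−1):
  stratum A: (1125/3500)²·(1 − 137/1125)·0.752·0.248/136 = 0.000124424
  stratum B: (1025/3500)²·(1 − 173/1025)·0.318·0.682/172 = 8.98898e-05
  stratum C: (1350/3500)²·(1 − 228/1350)·0.373·0.627/227 = 0.000127392
V̂(p̂_st) = 0.000341705; SE = √V̂ = 0.0184853

p̂_st ≈ 0.4787, SE ≈ 0.0185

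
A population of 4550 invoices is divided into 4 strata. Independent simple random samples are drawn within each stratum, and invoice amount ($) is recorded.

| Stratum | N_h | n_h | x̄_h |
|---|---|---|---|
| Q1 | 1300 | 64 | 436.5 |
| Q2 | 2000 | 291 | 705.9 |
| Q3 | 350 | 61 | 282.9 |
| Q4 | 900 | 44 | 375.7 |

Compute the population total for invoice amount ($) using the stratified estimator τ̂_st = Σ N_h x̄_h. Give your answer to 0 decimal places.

τ̂_st = Σ N_h x̄_h = 1300·436.5 + 2000·705.9 + 350·282.9 + 900·375.7 = 2416395

τ̂_st ≈ 2416395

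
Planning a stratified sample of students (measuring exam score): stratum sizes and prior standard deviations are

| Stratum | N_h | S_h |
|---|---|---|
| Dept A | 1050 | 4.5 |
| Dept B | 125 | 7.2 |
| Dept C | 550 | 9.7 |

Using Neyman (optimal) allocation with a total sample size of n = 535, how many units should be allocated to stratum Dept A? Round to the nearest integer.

231

Neyman allocation: n_h = n · N_h S_h / Σ N_i S_i, with n = 535.
  stratum Dept A: N_h·S_h = 1050·4.5 = 4725.00
  stratum Dept B: N_h·S_h = 125·7.2 = 900.00
  stratum Dept C: N_h·S_h = 550·9.7 = 5335.00
Σ N_h S_h = 10960.00
n for stratum Dept A = 535·4725.00/10960.00 = 230.646 → 231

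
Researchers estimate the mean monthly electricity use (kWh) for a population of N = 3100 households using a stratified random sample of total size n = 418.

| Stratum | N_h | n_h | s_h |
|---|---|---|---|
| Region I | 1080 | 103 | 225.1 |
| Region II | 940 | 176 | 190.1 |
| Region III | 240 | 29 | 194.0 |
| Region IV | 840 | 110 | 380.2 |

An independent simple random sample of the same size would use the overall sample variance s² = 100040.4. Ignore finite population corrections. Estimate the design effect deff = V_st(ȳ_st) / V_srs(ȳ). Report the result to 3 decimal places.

V̂(ȳ_st) = Σ W_h² s_h²/n_h, with W_h = N_h/N and N = 3100:
  stratum Region I: (1080/3100)²·225.1²/103 = 59.7087
  stratum Region II: (940/3100)²·190.1²/176 = 18.8792
  stratum Region III: (240/3100)²·194.0²/29 = 7.77866
  stratum Region IV: (840/3100)²·380.2²/110 = 96.4865
V_st = 182.853
V_srs = s²/n = 100040.4/418 = 239.331
deff = V_st / V_srs = 182.853/239.331 = 0.7640

deff ≈ 0.764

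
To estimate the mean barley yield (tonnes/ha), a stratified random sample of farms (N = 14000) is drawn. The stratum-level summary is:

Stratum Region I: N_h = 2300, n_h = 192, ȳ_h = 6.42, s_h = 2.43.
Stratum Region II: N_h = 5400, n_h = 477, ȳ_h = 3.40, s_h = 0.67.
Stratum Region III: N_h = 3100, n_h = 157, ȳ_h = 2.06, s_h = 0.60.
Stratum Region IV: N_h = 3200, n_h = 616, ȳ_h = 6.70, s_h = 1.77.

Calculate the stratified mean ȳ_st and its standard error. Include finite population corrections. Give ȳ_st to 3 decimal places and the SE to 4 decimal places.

ȳ_st = Σ W_h ȳ_h = (2300·6.42 + 5400·3.40 + 3100·2.06 + 3200·6.70)/14000 = 4.35371
V̂(ȳ_st) = Σ W_h² (1 − n_h/N_h) s_h²/n_h, with W_h = N_h/N and N = 14000:
  stratum Region I: (2300/14000)²·(1 − 192/2300)·2.43²/192 = 0.000760771
  stratum Region II: (5400/14000)²·(1 − 477/5400)·0.67²/477 = 0.000127644
  stratum Region III: (3100/14000)²·(1 − 157/3100)·0.60²/157 = 0.000106733
  stratum Region IV: (3200/14000)²·(1 − 616/3200)·1.77²/616 = 0.000214562
V̂(ȳ_st) = 0.00120971
SE(ȳ_st) = √0.00120971 = 0.0347809

ȳ_st ≈ 4.354, SE ≈ 0.0348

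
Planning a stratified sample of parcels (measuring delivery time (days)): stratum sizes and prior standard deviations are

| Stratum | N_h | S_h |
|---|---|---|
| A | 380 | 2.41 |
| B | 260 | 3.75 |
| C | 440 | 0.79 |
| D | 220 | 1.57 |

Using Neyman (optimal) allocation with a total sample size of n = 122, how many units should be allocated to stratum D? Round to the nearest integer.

Neyman allocation: n_h = n · N_h S_h / Σ N_i S_i, with n = 122.
  stratum A: N_h·S_h = 380·2.41 = 915.80
  stratum B: N_h·S_h = 260·3.75 = 975.00
  stratum C: N_h·S_h = 440·0.79 = 347.60
  stratum D: N_h·S_h = 220·1.57 = 345.40
Σ N_h S_h = 2583.80
n for stratum D = 122·345.40/2583.80 = 16.309 → 16

16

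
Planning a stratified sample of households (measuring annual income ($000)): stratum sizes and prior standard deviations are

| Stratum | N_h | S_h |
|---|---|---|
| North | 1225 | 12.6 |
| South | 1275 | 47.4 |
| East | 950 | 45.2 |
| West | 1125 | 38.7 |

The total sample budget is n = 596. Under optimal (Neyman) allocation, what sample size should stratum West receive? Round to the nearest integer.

160

Neyman allocation: n_h = n · N_h S_h / Σ N_i S_i, with n = 596.
  stratum North: N_h·S_h = 1225·12.6 = 15435.00
  stratum South: N_h·S_h = 1275·47.4 = 60435.00
  stratum East: N_h·S_h = 950·45.2 = 42940.00
  stratum West: N_h·S_h = 1125·38.7 = 43537.50
Σ N_h S_h = 162347.50
n for stratum West = 596·43537.50/162347.50 = 159.832 → 160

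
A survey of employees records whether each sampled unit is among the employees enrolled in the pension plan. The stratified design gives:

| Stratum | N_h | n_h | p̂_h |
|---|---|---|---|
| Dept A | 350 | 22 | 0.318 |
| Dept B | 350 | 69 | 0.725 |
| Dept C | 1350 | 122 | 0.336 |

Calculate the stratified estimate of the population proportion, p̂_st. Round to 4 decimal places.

N = 2050; stratum weights W_h = N_h/N.
p̂_st = Σ W_h p̂_h = (350·0.318 + 350·0.725 + 1350·0.336)/2050 = 0.39934

p̂_st ≈ 0.3993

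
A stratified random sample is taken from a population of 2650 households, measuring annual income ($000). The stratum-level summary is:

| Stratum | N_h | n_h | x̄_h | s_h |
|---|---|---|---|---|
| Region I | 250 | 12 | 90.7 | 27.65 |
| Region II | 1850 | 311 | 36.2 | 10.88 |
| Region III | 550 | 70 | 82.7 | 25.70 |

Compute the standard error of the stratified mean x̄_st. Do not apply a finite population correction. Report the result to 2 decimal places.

V̂(x̄_st) = Σ W_h² s_h²/n_h, with W_h = N_h/N and N = 2650:
  stratum Region I: (250/2650)²·27.65²/12 = 0.567019
  stratum Region II: (1850/2650)²·10.88²/311 = 0.185502
  stratum Region III: (550/2650)²·25.70²/70 = 0.406445
V̂(x̄_st) = 1.15897
SE(x̄_st) = √1.15897 = 1.07655

SE(x̄_st) ≈ 1.08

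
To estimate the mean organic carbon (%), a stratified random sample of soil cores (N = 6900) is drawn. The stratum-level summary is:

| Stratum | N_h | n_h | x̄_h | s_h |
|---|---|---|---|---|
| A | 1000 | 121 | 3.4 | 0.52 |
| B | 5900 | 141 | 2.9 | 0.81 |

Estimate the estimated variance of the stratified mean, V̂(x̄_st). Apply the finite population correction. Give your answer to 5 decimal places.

V̂(x̄_st) = Σ W_h² (1 − n_h/N_h) s_h²/n_h, with W_h = N_h/N and N = 6900:
  stratum A: (1000/6900)²·(1 − 121/1000)·0.52²/121 = 4.12584e-05
  stratum B: (5900/6900)²·(1 − 141/5900)·0.81²/141 = 0.00332087
V̂(x̄_st) = 0.00336213

V̂(x̄_st) ≈ 0.00336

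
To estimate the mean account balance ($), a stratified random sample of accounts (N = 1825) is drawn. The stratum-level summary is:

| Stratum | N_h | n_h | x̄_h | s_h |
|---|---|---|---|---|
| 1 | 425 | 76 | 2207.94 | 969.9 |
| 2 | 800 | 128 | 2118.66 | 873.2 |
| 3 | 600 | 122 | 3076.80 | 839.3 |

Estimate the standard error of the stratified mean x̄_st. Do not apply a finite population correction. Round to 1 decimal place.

SE(x̄_st) ≈ 49.4

V̂(x̄_st) = Σ W_h² s_h²/n_h, with W_h = N_h/N and N = 1825:
  stratum 1: (425/1825)²·969.9²/76 = 671.263
  stratum 2: (800/1825)²·873.2²/128 = 1144.65
  stratum 3: (600/1825)²·839.3²/122 = 624.096
V̂(x̄_st) = 2440.01
SE(x̄_st) = √2440.01 = 49.3964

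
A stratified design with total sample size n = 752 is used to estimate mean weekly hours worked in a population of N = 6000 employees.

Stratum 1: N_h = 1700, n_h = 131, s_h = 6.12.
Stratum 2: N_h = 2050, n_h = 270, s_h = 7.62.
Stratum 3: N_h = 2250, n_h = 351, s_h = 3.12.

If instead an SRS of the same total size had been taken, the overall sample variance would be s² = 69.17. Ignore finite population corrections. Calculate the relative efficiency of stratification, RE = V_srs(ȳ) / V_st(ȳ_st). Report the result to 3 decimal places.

RE ≈ 1.770

V̂(ȳ_st) = Σ W_h² s_h²/n_h, with W_h = N_h/N and N = 6000:
  stratum 1: (1700/6000)²·6.12²/131 = 0.0229523
  stratum 2: (2050/6000)²·7.62²/270 = 0.0251045
  stratum 3: (2250/6000)²·3.12²/351 = 0.0039
V_st = 0.0519568
V_srs = s²/n = 69.17/752 = 0.0919814
Relative efficiency = V_srs / V_st = 0.0919814/0.0519568 = 1.7703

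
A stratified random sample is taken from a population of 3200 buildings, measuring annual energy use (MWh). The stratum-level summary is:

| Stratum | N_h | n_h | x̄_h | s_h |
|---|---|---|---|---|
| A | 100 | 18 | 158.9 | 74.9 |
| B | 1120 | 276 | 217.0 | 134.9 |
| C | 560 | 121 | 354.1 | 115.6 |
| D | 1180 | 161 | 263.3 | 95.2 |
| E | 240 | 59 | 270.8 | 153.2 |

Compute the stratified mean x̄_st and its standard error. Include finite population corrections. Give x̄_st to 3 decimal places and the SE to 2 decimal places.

x̄_st = Σ W_h x̄_h = (100·158.9 + 1120·217.0 + 560·354.1 + 1180·263.3 + 240·270.8)/3200 = 260.28500
V̂(x̄_st) = Σ W_h² (1 − n_h/N_h) s_h²/n_h, with W_h = N_h/N and N = 3200:
  stratum A: (100/3200)²·(1 − 18/100)·74.9²/18 = 0.249577
  stratum B: (1120/3200)²·(1 − 276/1120)·134.9²/276 = 6.08661
  stratum C: (560/3200)²·(1 − 121/560)·115.6²/121 = 2.65145
  stratum D: (1180/3200)²·(1 − 161/1180)·95.2²/161 = 6.61004
  stratum E: (240/3200)²·(1 − 59/240)·153.2²/59 = 1.68755
V̂(x̄_st) = 17.2852
SE(x̄_st) = √17.2852 = 4.15755

x̄_st ≈ 260.285, SE ≈ 4.16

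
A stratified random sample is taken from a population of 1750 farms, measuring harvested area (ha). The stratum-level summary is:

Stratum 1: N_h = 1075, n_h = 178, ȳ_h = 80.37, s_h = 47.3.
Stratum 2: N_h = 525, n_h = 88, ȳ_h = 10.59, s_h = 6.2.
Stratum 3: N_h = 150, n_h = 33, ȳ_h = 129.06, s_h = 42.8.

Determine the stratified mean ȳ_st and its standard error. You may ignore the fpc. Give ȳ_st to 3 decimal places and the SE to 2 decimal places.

ȳ_st ≈ 63.609, SE ≈ 2.28

ȳ_st = Σ W_h ȳ_h = (1075·80.37 + 525·10.59 + 150·129.06)/1750 = 63.60943
V̂(ȳ_st) = Σ W_h² s_h²/n_h, with W_h = N_h/N and N = 1750:
  stratum 1: (1075/1750)²·47.3²/178 = 4.74289
  stratum 2: (525/1750)²·6.2²/88 = 0.0393136
  stratum 3: (150/1750)²·42.8²/33 = 0.407831
V̂(ȳ_st) = 5.19004
SE(ȳ_st) = √5.19004 = 2.27816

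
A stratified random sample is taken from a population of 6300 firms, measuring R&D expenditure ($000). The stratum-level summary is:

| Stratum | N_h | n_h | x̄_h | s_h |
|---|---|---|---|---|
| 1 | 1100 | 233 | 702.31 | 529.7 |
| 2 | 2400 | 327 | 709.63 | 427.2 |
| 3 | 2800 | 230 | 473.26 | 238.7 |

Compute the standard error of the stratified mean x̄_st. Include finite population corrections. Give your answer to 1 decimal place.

SE(x̄_st) ≈ 12.0

V̂(x̄_st) = Σ W_h² (1 − n_h/N_h) s_h²/n_h, with W_h = N_h/N and N = 6300:
  stratum 1: (1100/6300)²·(1 − 233/1100)·529.7²/233 = 28.9357
  stratum 2: (2400/6300)²·(1 − 327/2400)·427.2²/327 = 69.9591
  stratum 3: (2800/6300)²·(1 − 230/2800)·238.7²/230 = 44.9146
V̂(x̄_st) = 143.809
SE(x̄_st) = √143.809 = 11.9921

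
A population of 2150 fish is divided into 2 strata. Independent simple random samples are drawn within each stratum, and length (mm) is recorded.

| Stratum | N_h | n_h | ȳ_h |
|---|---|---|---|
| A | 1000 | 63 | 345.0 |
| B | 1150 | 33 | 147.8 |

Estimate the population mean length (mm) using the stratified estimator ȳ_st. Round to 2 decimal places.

N = Σ N_h = 2150. Stratum weights W_h = N_h/N.
ȳ_st = (1000·345.0 + 1150·147.8) / 2150 = 239.5209

ȳ_st ≈ 239.52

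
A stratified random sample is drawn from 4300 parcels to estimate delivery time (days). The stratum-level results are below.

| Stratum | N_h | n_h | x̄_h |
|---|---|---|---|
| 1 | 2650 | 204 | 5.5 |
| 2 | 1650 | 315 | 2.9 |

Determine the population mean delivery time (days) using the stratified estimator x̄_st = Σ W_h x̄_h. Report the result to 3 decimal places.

x̄_st ≈ 4.502

N = Σ N_h = 4300. Stratum weights W_h = N_h/N.
x̄_st = (2650·5.5 + 1650·2.9) / 4300 = 4.50233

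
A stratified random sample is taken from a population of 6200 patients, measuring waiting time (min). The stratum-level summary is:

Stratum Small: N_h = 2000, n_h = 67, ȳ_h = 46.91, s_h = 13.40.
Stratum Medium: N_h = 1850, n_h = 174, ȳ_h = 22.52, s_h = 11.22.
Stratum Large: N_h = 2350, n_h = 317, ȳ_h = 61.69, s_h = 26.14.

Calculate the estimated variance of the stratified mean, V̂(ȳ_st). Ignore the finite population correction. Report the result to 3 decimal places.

V̂(ȳ_st) ≈ 0.653

V̂(ȳ_st) = Σ W_h² s_h²/n_h, with W_h = N_h/N and N = 6200:
  stratum Small: (2000/6200)²·13.40²/67 = 0.278876
  stratum Medium: (1850/6200)²·11.22²/174 = 0.0644164
  stratum Large: (2350/6200)²·26.14²/317 = 0.309674
V̂(ȳ_st) = 0.652966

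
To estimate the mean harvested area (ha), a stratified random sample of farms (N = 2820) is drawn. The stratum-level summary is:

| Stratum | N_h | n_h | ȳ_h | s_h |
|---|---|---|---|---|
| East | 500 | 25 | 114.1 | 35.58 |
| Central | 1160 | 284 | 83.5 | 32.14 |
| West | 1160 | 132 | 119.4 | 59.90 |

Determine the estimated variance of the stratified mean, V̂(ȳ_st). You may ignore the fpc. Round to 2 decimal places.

V̂(ȳ_st) = Σ W_h² s_h²/n_h, with W_h = N_h/N and N = 2820:
  stratum East: (500/2820)²·35.58²/25 = 1.59189
  stratum Central: (1160/2820)²·32.14²/284 = 0.615448
  stratum West: (1160/2820)²·59.90²/132 = 4.59936
V̂(ȳ_st) = 6.8067

V̂(ȳ_st) ≈ 6.81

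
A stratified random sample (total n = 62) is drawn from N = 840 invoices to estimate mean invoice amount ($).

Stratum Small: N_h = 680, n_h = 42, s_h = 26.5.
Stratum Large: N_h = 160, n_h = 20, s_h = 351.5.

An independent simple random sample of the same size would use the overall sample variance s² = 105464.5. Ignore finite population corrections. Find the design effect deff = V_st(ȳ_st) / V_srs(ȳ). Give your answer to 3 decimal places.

V̂(ȳ_st) = Σ W_h² s_h²/n_h, with W_h = N_h/N and N = 840:
  stratum Small: (680/840)²·26.5²/42 = 10.9573
  stratum Large: (160/840)²·351.5²/20 = 224.131
V_st = 235.088
V_srs = s²/n = 105464.5/62 = 1701.04
deff = V_st / V_srs = 235.088/1701.04 = 0.1382

deff ≈ 0.138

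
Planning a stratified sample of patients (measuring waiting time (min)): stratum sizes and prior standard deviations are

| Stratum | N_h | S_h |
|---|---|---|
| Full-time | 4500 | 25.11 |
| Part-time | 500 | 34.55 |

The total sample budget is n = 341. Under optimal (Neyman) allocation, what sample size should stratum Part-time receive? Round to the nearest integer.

45

Neyman allocation: n_h = n · N_h S_h / Σ N_i S_i, with n = 341.
  stratum Full-time: N_h·S_h = 4500·25.11 = 112995.00
  stratum Part-time: N_h·S_h = 500·34.55 = 17275.00
Σ N_h S_h = 130270.00
n for stratum Part-time = 341·17275.00/130270.00 = 45.220 → 45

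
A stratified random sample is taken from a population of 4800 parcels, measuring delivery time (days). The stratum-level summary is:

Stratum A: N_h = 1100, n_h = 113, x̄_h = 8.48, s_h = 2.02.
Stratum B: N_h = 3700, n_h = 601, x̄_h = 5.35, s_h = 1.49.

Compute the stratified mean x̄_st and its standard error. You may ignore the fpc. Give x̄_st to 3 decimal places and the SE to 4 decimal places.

x̄_st = Σ W_h x̄_h = (1100·8.48 + 3700·5.35)/4800 = 6.06729
V̂(x̄_st) = Σ W_h² s_h²/n_h, with W_h = N_h/N and N = 4800:
  stratum A: (1100/4800)²·2.02²/113 = 0.00189639
  stratum B: (3700/4800)²·1.49²/601 = 0.00219492
V̂(x̄_st) = 0.00409131
SE(x̄_st) = √0.00409131 = 0.0639633

x̄_st ≈ 6.067, SE ≈ 0.0640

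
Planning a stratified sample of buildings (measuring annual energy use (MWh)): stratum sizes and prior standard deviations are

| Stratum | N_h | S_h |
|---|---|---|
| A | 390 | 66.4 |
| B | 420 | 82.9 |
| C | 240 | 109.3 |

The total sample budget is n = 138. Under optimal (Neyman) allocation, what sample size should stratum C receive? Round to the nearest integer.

42

Neyman allocation: n_h = n · N_h S_h / Σ N_i S_i, with n = 138.
  stratum A: N_h·S_h = 390·66.4 = 25896.00
  stratum B: N_h·S_h = 420·82.9 = 34818.00
  stratum C: N_h·S_h = 240·109.3 = 26232.00
Σ N_h S_h = 86946.00
n for stratum C = 138·26232.00/86946.00 = 41.635 → 42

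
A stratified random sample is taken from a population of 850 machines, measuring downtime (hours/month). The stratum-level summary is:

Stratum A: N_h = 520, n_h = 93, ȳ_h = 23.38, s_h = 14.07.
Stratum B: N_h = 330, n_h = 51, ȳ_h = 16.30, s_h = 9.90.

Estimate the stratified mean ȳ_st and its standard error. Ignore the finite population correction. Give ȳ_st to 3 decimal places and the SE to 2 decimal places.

ȳ_st = Σ W_h ȳ_h = (520·23.38 + 330·16.30)/850 = 20.63129
V̂(ȳ_st) = Σ W_h² s_h²/n_h, with W_h = N_h/N and N = 850:
  stratum A: (520/850)²·14.07²/93 = 0.796662
  stratum B: (330/850)²·9.90²/51 = 0.289661
V̂(ȳ_st) = 1.08632
SE(ȳ_st) = √1.08632 = 1.04227

ȳ_st ≈ 20.631, SE ≈ 1.04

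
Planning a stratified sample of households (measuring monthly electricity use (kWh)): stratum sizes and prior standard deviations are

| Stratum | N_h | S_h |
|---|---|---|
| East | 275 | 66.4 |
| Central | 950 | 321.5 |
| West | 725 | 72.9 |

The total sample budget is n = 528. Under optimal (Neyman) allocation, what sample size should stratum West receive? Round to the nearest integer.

74

Neyman allocation: n_h = n · N_h S_h / Σ N_i S_i, with n = 528.
  stratum East: N_h·S_h = 275·66.4 = 18260.00
  stratum Central: N_h·S_h = 950·321.5 = 305425.00
  stratum West: N_h·S_h = 725·72.9 = 52852.50
Σ N_h S_h = 376537.50
n for stratum West = 528·52852.50/376537.50 = 74.112 → 74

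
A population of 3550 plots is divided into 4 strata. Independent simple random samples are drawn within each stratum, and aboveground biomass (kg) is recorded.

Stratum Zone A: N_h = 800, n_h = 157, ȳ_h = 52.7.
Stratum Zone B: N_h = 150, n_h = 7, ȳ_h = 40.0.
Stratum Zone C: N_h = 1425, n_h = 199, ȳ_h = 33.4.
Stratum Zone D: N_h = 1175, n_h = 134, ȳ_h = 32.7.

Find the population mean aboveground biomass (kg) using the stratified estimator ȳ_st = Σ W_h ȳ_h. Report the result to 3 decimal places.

N = Σ N_h = 3550. Stratum weights W_h = N_h/N.
ȳ_st = (800·52.7 + 150·40.0 + 1425·33.4 + 1175·32.7) / 3550 = 37.79648

ȳ_st ≈ 37.796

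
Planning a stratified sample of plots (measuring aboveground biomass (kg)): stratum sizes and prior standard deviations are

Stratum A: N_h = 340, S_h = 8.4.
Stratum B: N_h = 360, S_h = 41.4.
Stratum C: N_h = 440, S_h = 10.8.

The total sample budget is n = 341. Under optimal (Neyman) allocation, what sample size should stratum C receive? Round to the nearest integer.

Neyman allocation: n_h = n · N_h S_h / Σ N_i S_i, with n = 341.
  stratum A: N_h·S_h = 340·8.4 = 2856.00
  stratum B: N_h·S_h = 360·41.4 = 14904.00
  stratum C: N_h·S_h = 440·10.8 = 4752.00
Σ N_h S_h = 22512.00
n for stratum C = 341·4752.00/22512.00 = 71.981 → 72

72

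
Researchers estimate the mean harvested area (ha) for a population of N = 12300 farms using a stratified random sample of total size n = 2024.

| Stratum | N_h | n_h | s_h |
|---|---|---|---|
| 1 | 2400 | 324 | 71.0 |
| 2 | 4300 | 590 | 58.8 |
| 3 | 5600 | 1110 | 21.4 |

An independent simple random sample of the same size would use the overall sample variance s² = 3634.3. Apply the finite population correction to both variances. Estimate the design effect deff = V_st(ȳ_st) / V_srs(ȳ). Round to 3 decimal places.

V̂(ȳ_st) = Σ W_h² (1 − n_h/N_h) s_h²/n_h, with W_h = N_h/N and N = 12300:
  stratum 1: (2400/12300)²·(1 − 324/2400)·71.0²/324 = 0.512389
  stratum 2: (4300/12300)²·(1 − 590/4300)·58.8²/590 = 0.617924
  stratum 3: (5600/12300)²·(1 − 1110/5600)·21.4²/1110 = 0.0685691
V_st = 1.19888
V_srs = (1 − 2024/12300)·3634.3/2024 = 1.50013
deff = V_st / V_srs = 1.19888/1.50013 = 0.7992

deff ≈ 0.799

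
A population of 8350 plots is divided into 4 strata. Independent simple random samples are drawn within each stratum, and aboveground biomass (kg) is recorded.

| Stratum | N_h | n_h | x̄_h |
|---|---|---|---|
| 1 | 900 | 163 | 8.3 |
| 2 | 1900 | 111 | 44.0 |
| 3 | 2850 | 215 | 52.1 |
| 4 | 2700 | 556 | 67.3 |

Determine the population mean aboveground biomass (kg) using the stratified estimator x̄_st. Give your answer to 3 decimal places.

x̄_st ≈ 50.451

N = Σ N_h = 8350. Stratum weights W_h = N_h/N.
x̄_st = (900·8.3 + 1900·44.0 + 2850·52.1 + 2700·67.3) / 8350 = 50.45090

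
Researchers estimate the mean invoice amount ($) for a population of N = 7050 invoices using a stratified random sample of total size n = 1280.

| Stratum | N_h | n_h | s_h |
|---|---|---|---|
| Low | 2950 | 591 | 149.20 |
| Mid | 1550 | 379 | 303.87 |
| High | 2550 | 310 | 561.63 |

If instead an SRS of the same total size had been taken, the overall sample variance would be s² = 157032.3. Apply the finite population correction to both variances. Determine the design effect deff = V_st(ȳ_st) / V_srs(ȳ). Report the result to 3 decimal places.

V̂(ȳ_st) = Σ W_h² (1 − n_h/N_h) s_h²/n_h, with W_h = N_h/N and N = 7050:
  stratum Low: (2950/7050)²·(1 − 591/2950)·149.20²/591 = 5.27378
  stratum Mid: (1550/7050)²·(1 − 379/1550)·303.87²/379 = 8.89707
  stratum High: (2550/7050)²·(1 − 310/2550)·561.63²/310 = 116.936
V_st = 131.107
V_srs = (1 − 1280/7050)·157032.3/1280 = 100.407
deff = V_st / V_srs = 131.107/100.407 = 1.3058

deff ≈ 1.306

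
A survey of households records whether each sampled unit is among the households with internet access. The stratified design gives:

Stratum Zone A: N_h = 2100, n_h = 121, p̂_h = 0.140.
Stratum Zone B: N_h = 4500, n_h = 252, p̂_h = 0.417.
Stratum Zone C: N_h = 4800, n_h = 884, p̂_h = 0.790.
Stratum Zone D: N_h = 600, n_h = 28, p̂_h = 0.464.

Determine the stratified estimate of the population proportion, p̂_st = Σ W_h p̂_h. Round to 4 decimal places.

N = 12000; stratum weights W_h = N_h/N.
p̂_st = Σ W_h p̂_h = (2100·0.140 + 4500·0.417 + 4800·0.790 + 600·0.464)/12000 = 0.52007

p̂_st ≈ 0.5201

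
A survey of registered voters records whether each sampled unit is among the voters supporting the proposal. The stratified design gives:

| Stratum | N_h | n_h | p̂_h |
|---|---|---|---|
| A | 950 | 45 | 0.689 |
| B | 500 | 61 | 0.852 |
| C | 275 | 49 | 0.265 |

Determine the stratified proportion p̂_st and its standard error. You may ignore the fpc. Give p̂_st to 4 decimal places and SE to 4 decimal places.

p̂_st ≈ 0.6687, SE ≈ 0.0419

N = 1725; stratum weights W_h = N_h/N.
p̂_st = Σ W_h p̂_h = (950·0.689 + 500·0.852 + 275·0.265)/1725 = 0.66865
V̂(p̂_st) = Σ W_h² p̂_h(1−p̂_h)/(n_h−1):
  stratum A: (950/1725)²·0.689·0.311/44 = 0.00147705
  stratum B: (500/1725)²·0.852·0.148/60 = 0.000176568
  stratum C: (275/1725)²·0.265·0.735/48 = 0.000103129
V̂(p̂_st) = 0.00175675; SE = √V̂ = 0.0419136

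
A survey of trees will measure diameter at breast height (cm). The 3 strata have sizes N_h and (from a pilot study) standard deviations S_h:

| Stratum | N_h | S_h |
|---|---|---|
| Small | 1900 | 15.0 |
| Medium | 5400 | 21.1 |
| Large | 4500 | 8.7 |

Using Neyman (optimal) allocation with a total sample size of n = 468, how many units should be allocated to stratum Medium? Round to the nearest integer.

Neyman allocation: n_h = n · N_h S_h / Σ N_i S_i, with n = 468.
  stratum Small: N_h·S_h = 1900·15.0 = 28500.00
  stratum Medium: N_h·S_h = 5400·21.1 = 113940.00
  stratum Large: N_h·S_h = 4500·8.7 = 39150.00
Σ N_h S_h = 181590.00
n for stratum Medium = 468·113940.00/181590.00 = 293.650 → 294

294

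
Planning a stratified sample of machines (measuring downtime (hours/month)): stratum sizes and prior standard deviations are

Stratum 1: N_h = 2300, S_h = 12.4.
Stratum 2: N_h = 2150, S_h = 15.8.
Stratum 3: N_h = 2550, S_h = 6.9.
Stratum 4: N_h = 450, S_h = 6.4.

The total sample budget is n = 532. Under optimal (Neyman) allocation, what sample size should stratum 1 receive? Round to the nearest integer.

Neyman allocation: n_h = n · N_h S_h / Σ N_i S_i, with n = 532.
  stratum 1: N_h·S_h = 2300·12.4 = 28520.00
  stratum 2: N_h·S_h = 2150·15.8 = 33970.00
  stratum 3: N_h·S_h = 2550·6.9 = 17595.00
  stratum 4: N_h·S_h = 450·6.4 = 2880.00
Σ N_h S_h = 82965.00
n for stratum 1 = 532·28520.00/82965.00 = 182.880 → 183

183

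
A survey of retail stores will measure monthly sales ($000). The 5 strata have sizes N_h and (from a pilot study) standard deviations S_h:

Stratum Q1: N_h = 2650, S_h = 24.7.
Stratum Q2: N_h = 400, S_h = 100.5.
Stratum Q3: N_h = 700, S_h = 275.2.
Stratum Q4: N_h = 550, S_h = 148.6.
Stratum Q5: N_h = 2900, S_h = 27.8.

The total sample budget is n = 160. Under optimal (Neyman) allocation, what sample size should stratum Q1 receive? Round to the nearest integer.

23

Neyman allocation: n_h = n · N_h S_h / Σ N_i S_i, with n = 160.
  stratum Q1: N_h·S_h = 2650·24.7 = 65455.00
  stratum Q2: N_h·S_h = 400·100.5 = 40200.00
  stratum Q3: N_h·S_h = 700·275.2 = 192640.00
  stratum Q4: N_h·S_h = 550·148.6 = 81730.00
  stratum Q5: N_h·S_h = 2900·27.8 = 80620.00
Σ N_h S_h = 460645.00
n for stratum Q1 = 160·65455.00/460645.00 = 22.735 → 23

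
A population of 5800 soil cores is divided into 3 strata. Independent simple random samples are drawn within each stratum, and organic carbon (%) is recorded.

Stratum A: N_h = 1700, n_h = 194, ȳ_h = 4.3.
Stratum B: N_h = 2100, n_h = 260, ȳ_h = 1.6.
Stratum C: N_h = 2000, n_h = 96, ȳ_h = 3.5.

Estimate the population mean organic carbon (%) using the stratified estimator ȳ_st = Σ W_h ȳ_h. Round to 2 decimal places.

ȳ_st ≈ 3.05

N = Σ N_h = 5800. Stratum weights W_h = N_h/N.
ȳ_st = (1700·4.3 + 2100·1.6 + 2000·3.5) / 5800 = 3.0466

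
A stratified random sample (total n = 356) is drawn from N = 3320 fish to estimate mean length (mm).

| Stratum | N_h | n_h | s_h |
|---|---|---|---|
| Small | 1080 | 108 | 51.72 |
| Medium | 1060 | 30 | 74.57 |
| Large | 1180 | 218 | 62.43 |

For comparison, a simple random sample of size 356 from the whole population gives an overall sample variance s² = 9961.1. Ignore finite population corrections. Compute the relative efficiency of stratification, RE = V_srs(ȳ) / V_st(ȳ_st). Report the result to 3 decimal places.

V̂(ȳ_st) = Σ W_h² s_h²/n_h, with W_h = N_h/N and N = 3320:
  stratum Small: (1080/3320)²·51.72²/108 = 2.62099
  stratum Medium: (1060/3320)²·74.57²/30 = 18.8948
  stratum Large: (1180/3320)²·62.43²/218 = 2.25849
V_st = 23.7743
V_srs = s²/n = 9961.1/356 = 27.9806
Relative efficiency = V_srs / V_st = 27.9806/23.7743 = 1.1769

RE ≈ 1.177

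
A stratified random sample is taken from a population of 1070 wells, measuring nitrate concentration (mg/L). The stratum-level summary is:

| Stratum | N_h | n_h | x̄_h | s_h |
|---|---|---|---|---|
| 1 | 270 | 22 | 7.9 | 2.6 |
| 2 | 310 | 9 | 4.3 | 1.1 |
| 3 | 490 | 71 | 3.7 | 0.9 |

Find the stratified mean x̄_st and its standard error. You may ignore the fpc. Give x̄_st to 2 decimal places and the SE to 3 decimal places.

x̄_st ≈ 4.93, SE ≈ 0.182

x̄_st = Σ W_h x̄_h = (270·7.9 + 310·4.3 + 490·3.7)/1070 = 4.93364
V̂(x̄_st) = Σ W_h² s_h²/n_h, with W_h = N_h/N and N = 1070:
  stratum 1: (270/1070)²·2.6²/22 = 0.0195652
  stratum 2: (310/1070)²·1.1²/9 = 0.0112849
  stratum 3: (490/1070)²·0.9²/71 = 0.0023925
V̂(x̄_st) = 0.0332426
SE(x̄_st) = √0.0332426 = 0.182326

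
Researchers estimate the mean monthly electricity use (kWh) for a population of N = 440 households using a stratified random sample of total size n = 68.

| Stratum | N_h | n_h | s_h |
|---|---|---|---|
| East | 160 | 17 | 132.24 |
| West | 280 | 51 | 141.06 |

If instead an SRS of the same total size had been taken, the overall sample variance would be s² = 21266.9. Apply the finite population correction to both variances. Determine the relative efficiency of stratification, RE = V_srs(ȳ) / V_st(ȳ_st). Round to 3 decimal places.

V̂(ȳ_st) = Σ W_h² (1 − n_h/N_h) s_h²/n_h, with W_h = N_h/N and N = 440:
  stratum East: (160/440)²·(1 − 17/160)·132.24²/17 = 121.57
  stratum West: (280/440)²·(1 − 51/280)·141.06²/51 = 129.219
V_st = 250.789
V_srs = (1 − 68/440)·21266.9/68 = 264.415
Relative efficiency = V_srs / V_st = 264.415/250.789 = 1.0543

RE ≈ 1.054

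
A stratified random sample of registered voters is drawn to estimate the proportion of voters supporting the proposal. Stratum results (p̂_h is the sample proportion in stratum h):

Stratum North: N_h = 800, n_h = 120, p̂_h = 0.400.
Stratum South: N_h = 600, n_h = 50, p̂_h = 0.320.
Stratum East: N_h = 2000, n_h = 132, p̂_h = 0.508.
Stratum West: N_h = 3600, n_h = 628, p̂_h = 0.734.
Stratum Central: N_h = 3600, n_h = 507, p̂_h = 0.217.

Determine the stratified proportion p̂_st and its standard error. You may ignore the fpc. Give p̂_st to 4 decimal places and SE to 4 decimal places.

p̂_st ≈ 0.4671, SE ≈ 0.0130

N = 10600; stratum weights W_h = N_h/N.
p̂_st = Σ W_h p̂_h = (800·0.400 + 600·0.320 + 2000·0.508 + 3600·0.734 + 3600·0.217)/10600 = 0.46713
V̂(p̂_st) = Σ W_h² p̂_h(1−p̂_h)/(n_h−1):
  stratum North: (800/10600)²·0.400·0.600/119 = 1.14877e-05
  stratum South: (600/10600)²·0.320·0.680/49 = 1.42283e-05
  stratum East: (2000/10600)²·0.508·0.492/131 = 6.79213e-05
  stratum West: (3600/10600)²·0.734·0.266/627 = 3.59173e-05
  stratum Central: (3600/10600)²·0.217·0.783/506 = 3.87315e-05
V̂(p̂_st) = 0.000168286; SE = √V̂ = 0.0129725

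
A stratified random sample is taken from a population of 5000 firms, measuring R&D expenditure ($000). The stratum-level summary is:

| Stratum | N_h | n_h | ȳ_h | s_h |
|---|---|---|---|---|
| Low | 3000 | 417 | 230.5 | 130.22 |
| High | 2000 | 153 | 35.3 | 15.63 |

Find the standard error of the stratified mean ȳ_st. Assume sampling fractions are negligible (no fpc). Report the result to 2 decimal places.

V̂(ȳ_st) = Σ W_h² s_h²/n_h, with W_h = N_h/N and N = 5000:
  stratum Low: (3000/5000)²·130.22²/417 = 14.6394
  stratum High: (2000/5000)²·15.63²/153 = 0.255474
V̂(ȳ_st) = 14.8948
SE(ȳ_st) = √14.8948 = 3.85938

SE(ȳ_st) ≈ 3.86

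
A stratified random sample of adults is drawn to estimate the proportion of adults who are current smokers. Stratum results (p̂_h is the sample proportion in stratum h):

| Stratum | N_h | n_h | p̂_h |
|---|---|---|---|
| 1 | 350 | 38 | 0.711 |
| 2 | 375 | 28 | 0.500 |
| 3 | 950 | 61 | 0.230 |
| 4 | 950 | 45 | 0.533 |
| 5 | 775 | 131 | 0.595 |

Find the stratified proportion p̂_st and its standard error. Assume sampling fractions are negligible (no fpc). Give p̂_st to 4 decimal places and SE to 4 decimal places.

p̂_st ≈ 0.4772, SE ≈ 0.0307

N = 3400; stratum weights W_h = N_h/N.
p̂_st = Σ W_h p̂_h = (350·0.711 + 375·0.500 + 950·0.230 + 950·0.533 + 775·0.595)/3400 = 0.47715
V̂(p̂_st) = Σ W_h² p̂_h(1−p̂_h)/(n_h−1):
  stratum 1: (350/3400)²·0.711·0.289/37 = 5.88497e-05
  stratum 2: (375/3400)²·0.500·0.500/27 = 0.000112637
  stratum 3: (950/3400)²·0.230·0.770/60 = 0.000230439
  stratum 4: (950/3400)²·0.533·0.467/44 = 0.000441653
  stratum 5: (775/3400)²·0.595·0.405/130 = 9.63106e-05
V̂(p̂_st) = 0.000939889; SE = √V̂ = 0.0306576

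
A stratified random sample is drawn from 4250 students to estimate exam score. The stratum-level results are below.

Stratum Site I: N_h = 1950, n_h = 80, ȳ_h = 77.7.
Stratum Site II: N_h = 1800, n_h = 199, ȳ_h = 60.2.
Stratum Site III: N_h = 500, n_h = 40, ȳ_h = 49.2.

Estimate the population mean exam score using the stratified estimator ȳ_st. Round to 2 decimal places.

N = Σ N_h = 4250. Stratum weights W_h = N_h/N.
ȳ_st = (1950·77.7 + 1800·60.2 + 500·49.2) / 4250 = 66.9353

ȳ_st ≈ 66.94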